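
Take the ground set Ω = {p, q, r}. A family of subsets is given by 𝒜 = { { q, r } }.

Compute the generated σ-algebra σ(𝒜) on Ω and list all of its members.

Answer: σ(𝒜) = { ∅, { p }, { q, r }, Ω }

Trace:
Seed the family with 𝒜 together with ∅ and Ω: { ∅, { q, r }, Ω }.
Pass 1: 1 new —
  { p }  = complement { q, r }
  (now 4)
Pass 2: already closed under ᶜ and ∪.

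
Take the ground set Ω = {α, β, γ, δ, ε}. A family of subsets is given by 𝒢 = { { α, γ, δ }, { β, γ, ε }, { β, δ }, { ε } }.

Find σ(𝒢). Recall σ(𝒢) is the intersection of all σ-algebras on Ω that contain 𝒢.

σ(𝒢) = { {}, { α }, { β }, { γ }, { δ }, { ε }, { α, β }, { α, γ }, { α, δ }, { α, ε }, { β, γ }, { β, δ }, { β, ε }, { γ, δ }, { γ, ε }, { δ, ε }, { α, β, γ }, { α, β, δ }, { α, β, ε }, { α, γ, δ }, { α, γ, ε }, { α, δ, ε }, { β, γ, δ }, { β, γ, ε }, { β, δ, ε }, { γ, δ, ε }, { α, β, γ, δ }, { α, β, γ, ε }, { α, β, δ, ε }, { α, γ, δ, ε }, { β, γ, δ, ε }, Ω }

Derivation:
Start: 𝒢 ∪ {∅, Ω} = { {}, { ε }, { β, δ }, { α, γ, δ }, { β, γ, ε }, Ω }.
Step 1 (7 new):
  { α, δ }  = Ω∖{ β, γ, ε }
  { β, ε }  = Ω∖{ α, γ, δ }
  { α, γ, ε }  = Ω∖{ β, δ }
  { β, δ, ε }  = { β, δ } ∪ { ε }
  { α, β, γ, δ }  = Ω∖{ ε }
  { α, γ, δ, ε }  = { α, γ, δ } ∪ { ε }
  { β, γ, δ, ε }  = { β, γ, ε } ∪ { β, δ }
  |family| = 13
Step 2. New:
  { α }  = Ω∖{ β, γ, δ, ε }
  { β }  = Ω∖{ α, γ, δ, ε }
  { α, γ }  = Ω∖{ β, δ, ε }
  { α, β, δ }  = { α, δ } ∪ { β, δ }
  { α, δ, ε }  = { ε } ∪ { α, δ }
  { α, β, γ, ε }  = { β, ε } ∪ { α, γ, ε }
  { α, β, δ, ε }  = { β, ε } ∪ { α, δ }
  |family| = 20
Step 3: 8 new —
  { γ }  = Ω∖{ α, β, δ, ε }
  { δ }  = Ω∖{ α, β, γ, ε }
  { α, β }  = { β } ∪ { α }
  { α, ε }  = { ε } ∪ { α }
  { β, γ }  = Ω∖{ α, δ, ε }
  { γ, ε }  = Ω∖{ α, β, δ }
  { α, β, γ }  = { β } ∪ { α, γ }
  { α, β, ε }  = { β, ε } ∪ { α }
  |family| = 28
Step 4. New:
  { γ, δ }  = Ω∖{ α, β, ε }
  { δ, ε }  = Ω∖{ α, β, γ }
  { β, γ, δ }  = Ω∖{ α, ε }
  { γ, δ, ε }  = Ω∖{ α, β }
  |family| = 32
Step 5: closed — nothing new.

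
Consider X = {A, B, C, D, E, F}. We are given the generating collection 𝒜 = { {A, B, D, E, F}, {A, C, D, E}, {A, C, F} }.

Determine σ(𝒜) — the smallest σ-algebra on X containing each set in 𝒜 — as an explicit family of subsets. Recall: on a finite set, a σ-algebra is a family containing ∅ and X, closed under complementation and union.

Answer: σ(𝒜) = { {}, {A}, {B}, {C}, {F}, {A, B}, {A, C}, {A, F}, {B, C}, {B, F}, {C, F}, {D, E}, {A, B, C}, {A, B, F}, {A, C, F}, {A, D, E}, {B, C, F}, {B, D, E}, {C, D, E}, {D, E, F}, {A, B, C, F}, {A, B, D, E}, {A, C, D, E}, {A, D, E, F}, {B, C, D, E}, {B, D, E, F}, {C, D, E, F}, {A, B, C, D, E}, {A, B, D, E, F}, {A, C, D, E, F}, {B, C, D, E, F}, X }

Trace:
Begin from { {}, {A, C, F}, {A, C, D, E}, {A, B, D, E, F}, X } (that is, 𝒜 plus ∅ and X).
Round 1: +4 →
  {C}  = complement {A, B, D, E, F}
  {B, F}  = complement {A, C, D, E}
  {B, D, E}  = complement {A, C, F}
  {A, C, D, E, F}  = {A, C, D, E} ∪ {A, C, F}
  |family| = 9
Round 2 adds 6:
  {B}  = complement {A, C, D, E, F}
  {B, C, F}  = {B, F} ∪ {C}
  {A, B, C, F}  = {A, C, F} ∪ {B, F}
  {B, C, D, E}  = {C} ∪ {B, D, E}
  {B, D, E, F}  = {B, F} ∪ {B, D, E}
  {A, B, C, D, E}  = {A, C, D, E} ∪ {B, D, E}
  |family| = 15
Round 3 (7 new):
  {F}  = complement {A, B, C, D, E}
  {A, C}  = complement {B, D, E, F}
  {A, F}  = complement {B, C, D, E}
  {B, C}  = {C} ∪ {B}
  {D, E}  = complement {A, B, C, F}
  {A, D, E}  = complement {B, C, F}
  {B, C, D, E, F}  = {C} ∪ {B, D, E, F}
  |family| = 22
Round 4. New:
  {A}  = complement {B, C, D, E, F}
  {C, F}  = {F} ∪ {C}
  {A, B, C}  = {B} ∪ {A, C}
  {A, B, F}  = {A, F} ∪ {B}
  {C, D, E}  = {D, E} ∪ {C}
  {D, E, F}  = {D, E} ∪ {F}
  {A, B, D, E}  = {B} ∪ {A, D, E}
  {A, D, E, F}  = complement {B, C}
  |family| = 30
Round 5 adds 2:
  {A, B}  = {B} ∪ {A}
  {C, D, E, F}  = {C, D, E} ∪ {F}
  |family| = 32
After Round 6 the family is unchanged; done.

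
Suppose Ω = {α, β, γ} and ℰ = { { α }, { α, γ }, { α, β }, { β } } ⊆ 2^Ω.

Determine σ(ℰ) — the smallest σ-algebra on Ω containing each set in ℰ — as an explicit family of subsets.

Seed the family with ℰ together with ∅ and Ω: { {}, { α }, { β }, { α, β }, { α, γ }, Ω }.
Round 1. New:
  { γ }  = { α, β }ᶜ
  { β, γ }  = { α }ᶜ
  (now 8)
Round 2: no new sets; the family is a σ-algebra.

Hence σ(ℰ) has 8 members: { {}, { α }, { β }, { γ }, { α, β }, { α, γ }, { β, γ }, Ω }.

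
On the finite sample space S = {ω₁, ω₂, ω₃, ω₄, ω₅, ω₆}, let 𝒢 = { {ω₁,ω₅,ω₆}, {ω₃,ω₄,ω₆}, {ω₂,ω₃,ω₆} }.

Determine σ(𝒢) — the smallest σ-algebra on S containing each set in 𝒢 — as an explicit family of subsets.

Answer: σ(𝒢) = { {}, {ω₂}, {ω₃}, {ω₄}, {ω₆}, {ω₁,ω₅}, {ω₂,ω₃}, {ω₂,ω₄}, {ω₂,ω₆}, {ω₃,ω₄}, {ω₃,ω₆}, {ω₄,ω₆}, {ω₁,ω₂,ω₅}, {ω₁,ω₃,ω₅}, {ω₁,ω₄,ω₅}, {ω₁,ω₅,ω₆}, {ω₂,ω₃,ω₄}, {ω₂,ω₃,ω₆}, {ω₂,ω₄,ω₆}, {ω₃,ω₄,ω₆}, {ω₁,ω₂,ω₃,ω₅}, {ω₁,ω₂,ω₄,ω₅}, {ω₁,ω₂,ω₅,ω₆}, {ω₁,ω₃,ω₄,ω₅}, {ω₁,ω₃,ω₅,ω₆}, {ω₁,ω₄,ω₅,ω₆}, {ω₂,ω₃,ω₄,ω₆}, {ω₁,ω₂,ω₃,ω₄,ω₅}, {ω₁,ω₂,ω₃,ω₅,ω₆}, {ω₁,ω₂,ω₄,ω₅,ω₆}, {ω₁,ω₃,ω₄,ω₅,ω₆}, S }

Derivation:
Start: 𝒢 ∪ {∅, S} = { {}, {ω₁,ω₅,ω₆}, {ω₂,ω₃,ω₆}, {ω₃,ω₄,ω₆}, S }.
Pass 1 adds 6:
  {ω₁,ω₂,ω₅}  = S∖{ω₃,ω₄,ω₆}
  {ω₁,ω₄,ω₅}  = S∖{ω₂,ω₃,ω₆}
  {ω₂,ω₃,ω₄}  = S∖{ω₁,ω₅,ω₆}
  {ω₂,ω₃,ω₄,ω₆}  = {ω₂,ω₃,ω₆} ∪ {ω₃,ω₄,ω₆}
  {ω₁,ω₂,ω₃,ω₅,ω₆}  = {ω₁,ω₅,ω₆} ∪ {ω₂,ω₃,ω₆}
  {ω₁,ω₃,ω₄,ω₅,ω₆}  = {ω₁,ω₅,ω₆} ∪ {ω₃,ω₄,ω₆}
Pass 2 adds 7:
  {ω₂}  = S∖{ω₁,ω₃,ω₄,ω₅,ω₆}
  {ω₄}  = S∖{ω₁,ω₂,ω₃,ω₅,ω₆}
  {ω₁,ω₅}  = S∖{ω₂,ω₃,ω₄,ω₆}
  {ω₁,ω₂,ω₄,ω₅}  = {ω₁,ω₄,ω₅} ∪ {ω₁,ω₂,ω₅}
  {ω₁,ω₂,ω₅,ω₆}  = {ω₁,ω₂,ω₅} ∪ {ω₁,ω₅,ω₆}
  {ω₁,ω₄,ω₅,ω₆}  = {ω₁,ω₄,ω₅} ∪ {ω₁,ω₅,ω₆}
  {ω₁,ω₂,ω₃,ω₄,ω₅}  = {ω₁,ω₄,ω₅} ∪ {ω₂,ω₃,ω₄}
Pass 3 adds 6:
  {ω₆}  = S∖{ω₁,ω₂,ω₃,ω₄,ω₅}
  {ω₂,ω₃}  = S∖{ω₁,ω₄,ω₅,ω₆}
  {ω₂,ω₄}  = {ω₂} ∪ {ω₄}
  {ω₃,ω₄}  = S∖{ω₁,ω₂,ω₅,ω₆}
  {ω₃,ω₆}  = S∖{ω₁,ω₂,ω₄,ω₅}
  {ω₁,ω₂,ω₄,ω₅,ω₆}  = {ω₁,ω₄,ω₅} ∪ {ω₁,ω₂,ω₅,ω₆}
Pass 4: +7 →
  {ω₃}  = S∖{ω₁,ω₂,ω₄,ω₅,ω₆}
  {ω₂,ω₆}  = {ω₂} ∪ {ω₆}
  {ω₄,ω₆}  = {ω₆} ∪ {ω₄}
  {ω₂,ω₄,ω₆}  = {ω₆} ∪ {ω₂,ω₄}
  {ω₁,ω₂,ω₃,ω₅}  = {ω₁,ω₂,ω₅} ∪ {ω₂,ω₃}
  {ω₁,ω₃,ω₄,ω₅}  = {ω₁,ω₄,ω₅} ∪ {ω₃,ω₄}
  {ω₁,ω₃,ω₅,ω₆}  = S∖{ω₂,ω₄}
Pass 5. New:
  {ω₁,ω₃,ω₅}  = S∖{ω₂,ω₄,ω₆}
Pass 6: already closed under ᶜ and ∪.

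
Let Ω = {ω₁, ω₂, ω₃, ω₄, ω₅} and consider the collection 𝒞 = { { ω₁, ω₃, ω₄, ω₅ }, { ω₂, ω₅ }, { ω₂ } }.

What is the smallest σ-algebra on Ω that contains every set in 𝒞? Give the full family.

|σ(𝒞)| = 8.  σ(𝒞) = { ∅, { ω₂ }, { ω₅ }, { ω₂, ω₅ }, { ω₁, ω₃, ω₄ }, { ω₁, ω₂, ω₃, ω₄ }, { ω₁, ω₃, ω₄, ω₅ }, Ω }

Derivation:
Initial family (5 sets): { ∅, { ω₂ }, { ω₂, ω₅ }, { ω₁, ω₃, ω₄, ω₅ }, Ω }.
Round 1 (1 new):
  { ω₁, ω₃, ω₄ }  = ᶜ of { ω₂, ω₅ }
  (now 6)
Round 2: 1 new —
  { ω₁, ω₂, ω₃, ω₄ }  = { ω₂ } ∪ { ω₁, ω₃, ω₄ }
  (now 7)
Round 3 adds 1:
  { ω₅ }  = ᶜ of { ω₁, ω₂, ω₃, ω₄ }
  (now 8)
Round 4: stable.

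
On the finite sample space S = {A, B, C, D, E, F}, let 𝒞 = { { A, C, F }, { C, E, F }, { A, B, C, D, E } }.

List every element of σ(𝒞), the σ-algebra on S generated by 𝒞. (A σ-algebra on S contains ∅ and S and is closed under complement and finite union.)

σ(𝒞) (32 sets): { {  }, { A }, { C }, { E }, { F }, { A, C }, { A, E }, { A, F }, { B, D }, { C, E }, { C, F }, { E, F }, { A, B, D }, { A, C, E }, { A, C, F }, { A, E, F }, { B, C, D }, { B, D, E }, { B, D, F }, { C, E, F }, { A, B, C, D }, { A, B, D, E }, { A, B, D, F }, { A, C, E, F }, { B, C, D, E }, { B, C, D, F }, { B, D, E, F }, { A, B, C, D, E }, { A, B, C, D, F }, { A, B, D, E, F }, { B, C, D, E, F }, S }

Derivation:
Take S₀ = 𝒞 ∪ {∅, S} = { {  }, { A, C, F }, { C, E, F }, { A, B, C, D, E }, S }.
Step 1. New:
  { F }  = { A, B, C, D, E }ᶜ
  { A, B, D }  = { C, E, F }ᶜ
  { B, D, E }  = { A, C, F }ᶜ
  { A, C, E, F }  = { A, C, F } ∪ { C, E, F }
Step 2: 6 new —
  { B, D }  = { A, C, E, F }ᶜ
  { A, B, D, E }  = { A, B, D } ∪ { B, D, E }
  { A, B, D, F }  = { F } ∪ { A, B, D }
  { B, D, E, F }  = { F } ∪ { B, D, E }
  { A, B, C, D, F }  = { A, C, F } ∪ { A, B, D }
  { B, C, D, E, F }  = { C, E, F } ∪ { B, D, E }
Step 3: +7 →
  { A }  = { B, C, D, E, F }ᶜ
  { E }  = { A, B, C, D, F }ᶜ
  { A, C }  = { B, D, E, F }ᶜ
  { C, E }  = { A, B, D, F }ᶜ
  { C, F }  = { A, B, D, E }ᶜ
  { B, D, F }  = { B, D } ∪ { F }
  { A, B, D, E, F }  = { B, D, E, F } ∪ { A, B, D, F }
Step 4: +8 →
  { C }  = { A, B, D, E, F }ᶜ
  { A, E }  = { E } ∪ { A }
  { A, F }  = { F } ∪ { A }
  { E, F }  = { F } ∪ { E }
  { A, C, E }  = { B, D, F }ᶜ
  { A, B, C, D }  = { A, C } ∪ { B, D }
  { B, C, D, E }  = { C, E } ∪ { B, D }
  { B, C, D, F }  = { B, D, F } ∪ { C, F }
Step 5: 2 new —
  { A, E, F }  = { E, F } ∪ { A, F }
  { B, C, D }  = { C } ∪ { B, D }
Step 6: no new sets; the family is a σ-algebra.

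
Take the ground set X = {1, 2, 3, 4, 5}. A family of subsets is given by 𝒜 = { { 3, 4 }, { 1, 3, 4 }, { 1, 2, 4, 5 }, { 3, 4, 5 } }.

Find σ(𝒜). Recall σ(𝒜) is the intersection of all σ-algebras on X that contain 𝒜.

Answer: σ(𝒜) = { {}, { 1 }, { 2 }, { 3 }, { 4 }, { 5 }, { 1, 2 }, { 1, 3 }, { 1, 4 }, { 1, 5 }, { 2, 3 }, { 2, 4 }, { 2, 5 }, { 3, 4 }, { 3, 5 }, { 4, 5 }, { 1, 2, 3 }, { 1, 2, 4 }, { 1, 2, 5 }, { 1, 3, 4 }, { 1, 3, 5 }, { 1, 4, 5 }, { 2, 3, 4 }, { 2, 3, 5 }, { 2, 4, 5 }, { 3, 4, 5 }, { 1, 2, 3, 4 }, { 1, 2, 3, 5 }, { 1, 2, 4, 5 }, { 1, 3, 4, 5 }, { 2, 3, 4, 5 }, X }

Check:
Start: 𝒜 ∪ {∅, X} = { {}, { 3, 4 }, { 1, 3, 4 }, { 3, 4, 5 }, { 1, 2, 4, 5 }, X }.
Pass 1: 5 new —
  { 3 }  = { 1, 2, 4, 5 }ᶜ
  { 1, 2 }  = { 3, 4, 5 }ᶜ
  { 2, 5 }  = { 1, 3, 4 }ᶜ
  { 1, 2, 5 }  = { 3, 4 }ᶜ
  { 1, 3, 4, 5 }  = { 3, 4, 5 } ∪ { 1, 3, 4 }
  — 11 sets.
Pass 2 (6 new):
  { 2 }  = { 1, 3, 4, 5 }ᶜ
  { 1, 2, 3 }  = { 1, 2 } ∪ { 3 }
  { 2, 3, 5 }  = { 2, 5 } ∪ { 3 }
  { 1, 2, 3, 4 }  = { 3, 4 } ∪ { 1, 2 }
  { 1, 2, 3, 5 }  = { 3 } ∪ { 1, 2, 5 }
  { 2, 3, 4, 5 }  = { 2, 5 } ∪ { 3, 4, 5 }
  — 17 sets.
Pass 3. New:
  { 1 }  = { 2, 3, 4, 5 }ᶜ
  { 4 }  = { 1, 2, 3, 5 }ᶜ
  { 5 }  = { 1, 2, 3, 4 }ᶜ
  { 1, 4 }  = { 2, 3, 5 }ᶜ
  { 2, 3 }  = { 3 } ∪ { 2 }
  { 4, 5 }  = { 1, 2, 3 }ᶜ
  { 2, 3, 4 }  = { 3, 4 } ∪ { 2 }
  — 24 sets.
Pass 4: 7 new —
  { 1, 3 }  = { 3 } ∪ { 1 }
  { 1, 5 }  = { 2, 3, 4 }ᶜ
  { 2, 4 }  = { 2 } ∪ { 4 }
  { 3, 5 }  = { 5 } ∪ { 3 }
  { 1, 2, 4 }  = { 1, 2 } ∪ { 1, 4 }
  { 1, 4, 5 }  = { 2, 3 }ᶜ
  { 2, 4, 5 }  = { 2, 5 } ∪ { 4, 5 }
  — 31 sets.
Pass 5: +1 →
  { 1, 3, 5 }  = { 2, 4 }ᶜ
  — 32 sets.
Pass 6 adds nothing — fixpoint reached.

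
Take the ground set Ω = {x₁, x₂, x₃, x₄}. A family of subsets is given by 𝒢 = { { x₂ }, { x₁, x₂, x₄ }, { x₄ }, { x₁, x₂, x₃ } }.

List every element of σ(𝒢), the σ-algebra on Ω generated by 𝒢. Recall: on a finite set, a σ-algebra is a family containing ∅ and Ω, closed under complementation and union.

Take S₀ = 𝒢 ∪ {∅, Ω} = { ∅, { x₂ }, { x₄ }, { x₁, x₂, x₃ }, { x₁, x₂, x₄ }, Ω }.
Round 1: +3 →
  { x₃ }  = ᶜ of { x₁, x₂, x₄ }
  { x₂, x₄ }  = { x₄ } ∪ { x₂ }
  { x₁, x₃, x₄ }  = ᶜ of { x₂ }
Round 2 adds 4:
  { x₁, x₃ }  = ᶜ of { x₂, x₄ }
  { x₂, x₃ }  = { x₂ } ∪ { x₃ }
  { x₃, x₄ }  = { x₃ } ∪ { x₄ }
  { x₂, x₃, x₄ }  = { x₃ } ∪ { x₂, x₄ }
Round 3 (3 new):
  { x₁ }  = ᶜ of { x₂, x₃, x₄ }
  { x₁, x₂ }  = ᶜ of { x₃, x₄ }
  { x₁, x₄ }  = ᶜ of { x₂, x₃ }
Round 4: no new sets; the family is a σ-algebra.

Hence σ(𝒢) has 16 members: { ∅, { x₁ }, { x₂ }, { x₃ }, { x₄ }, { x₁, x₂ }, { x₁, x₃ }, { x₁, x₄ }, { x₂, x₃ }, { x₂, x₄ }, { x₃, x₄ }, { x₁, x₂, x₃ }, { x₁, x₂, x₄ }, { x₁, x₃, x₄ }, { x₂, x₃, x₄ }, Ω }.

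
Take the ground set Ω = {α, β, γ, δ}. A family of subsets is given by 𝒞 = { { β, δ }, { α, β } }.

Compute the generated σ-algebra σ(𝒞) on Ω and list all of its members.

Answer: σ(𝒞) = { ∅, { α }, { β }, { γ }, { δ }, { α, β }, { α, γ }, { α, δ }, { β, γ }, { β, δ }, { γ, δ }, { α, β, γ }, { α, β, δ }, { α, γ, δ }, { β, γ, δ }, Ω }

Trace:
Initial family (4 sets): { ∅, { α, β }, { β, δ }, Ω }.
Round 1 (3 new):
  { α, γ }  = { β, δ }ᶜ
  { γ, δ }  = { α, β }ᶜ
  { α, β, δ }  = { α, β } ∪ { β, δ }
Round 2: 4 new —
  { γ }  = { α, β, δ }ᶜ
  { α, β, γ }  = { α, β } ∪ { α, γ }
  { α, γ, δ }  = { γ, δ } ∪ { α, γ }
  { β, γ, δ }  = { γ, δ } ∪ { β, δ }
Round 3. New:
  { α }  = { β, γ, δ }ᶜ
  { β }  = { α, γ, δ }ᶜ
  { δ }  = { α, β, γ }ᶜ
Round 4. New:
  { α, δ }  = { δ } ∪ { α }
  { β, γ }  = { γ } ∪ { β }
Round 5 adds nothing — fixpoint reached.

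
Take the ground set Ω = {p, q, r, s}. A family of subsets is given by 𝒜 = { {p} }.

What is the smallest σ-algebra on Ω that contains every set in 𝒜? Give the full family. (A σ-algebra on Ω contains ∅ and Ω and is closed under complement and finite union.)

|σ(𝒜)| = 4.  σ(𝒜) = { {}, {p}, {q, r, s}, Ω }

Derivation:
Start: 𝒜 ∪ {∅, Ω} = { {}, {p}, Ω }.
Pass 1 (1 new):
  {q, r, s}  = Ω∖{p}
  — 4 sets.
Pass 2: already closed under ᶜ and ∪.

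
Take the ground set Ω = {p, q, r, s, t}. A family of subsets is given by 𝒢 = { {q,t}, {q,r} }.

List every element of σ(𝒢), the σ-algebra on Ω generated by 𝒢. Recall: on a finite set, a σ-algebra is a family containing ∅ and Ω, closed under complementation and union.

Answer: σ(𝒢) = { {}, {q}, {r}, {t}, {p,s}, {q,r}, {q,t}, {r,t}, {p,q,s}, {p,r,s}, {p,s,t}, {q,r,t}, {p,q,r,s}, {p,q,s,t}, {p,r,s,t}, Ω }

Derivation:
Begin from { {}, {q,r}, {q,t}, Ω } (that is, 𝒢 plus ∅ and Ω).
Pass 1 (3 new):
  {p,r,s}  = {q,t}ᶜ
  {p,s,t}  = {q,r}ᶜ
  {q,r,t}  = {q,t} ∪ {q,r}
  |family| = 7
Pass 2: 4 new —
  {p,s}  = {q,r,t}ᶜ
  {p,q,r,s}  = {p,r,s} ∪ {q,r}
  {p,q,s,t}  = {p,s,t} ∪ {q,t}
  {p,r,s,t}  = {p,s,t} ∪ {p,r,s}
  |family| = 11
Pass 3: +3 →
  {q}  = {p,r,s,t}ᶜ
  {r}  = {p,q,s,t}ᶜ
  {t}  = {p,q,r,s}ᶜ
  |family| = 14
Pass 4 (2 new):
  {r,t}  = {r} ∪ {t}
  {p,q,s}  = {p,s} ∪ {q}
  |family| = 16
Pass 5: no new sets; the family is a σ-algebra.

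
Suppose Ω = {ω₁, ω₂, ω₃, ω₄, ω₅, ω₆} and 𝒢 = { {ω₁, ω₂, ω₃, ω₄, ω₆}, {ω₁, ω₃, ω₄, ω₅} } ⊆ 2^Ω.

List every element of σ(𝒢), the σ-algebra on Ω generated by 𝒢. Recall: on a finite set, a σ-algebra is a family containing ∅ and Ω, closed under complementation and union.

Start: 𝒢 ∪ {∅, Ω} = { ∅, {ω₁, ω₃, ω₄, ω₅}, {ω₁, ω₂, ω₃, ω₄, ω₆}, Ω }.
Round 1 adds 2:
  {ω₅}  = complement {ω₁, ω₂, ω₃, ω₄, ω₆}
  {ω₂, ω₆}  = complement {ω₁, ω₃, ω₄, ω₅}
  — 6 sets.
Round 2. New:
  {ω₂, ω₅, ω₆}  = {ω₂, ω₆} ∪ {ω₅}
  — 7 sets.
Round 3: +1 →
  {ω₁, ω₃, ω₄}  = complement {ω₂, ω₅, ω₆}
  — 8 sets.
After Round 4 the family is unchanged; done.

Hence σ(𝒢) has 8 members: { ∅, {ω₅}, {ω₂, ω₆}, {ω₁, ω₃, ω₄}, {ω₂, ω₅, ω₆}, {ω₁, ω₃, ω₄, ω₅}, {ω₁, ω₂, ω₃, ω₄, ω₆}, Ω }.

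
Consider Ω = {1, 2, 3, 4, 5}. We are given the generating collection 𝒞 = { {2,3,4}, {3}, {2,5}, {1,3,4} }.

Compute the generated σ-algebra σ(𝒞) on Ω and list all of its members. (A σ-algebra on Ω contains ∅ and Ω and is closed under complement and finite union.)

Seed the family with 𝒞 together with ∅ and Ω: { {}, {3}, {2,5}, {1,3,4}, {2,3,4}, Ω }.
Pass 1: +5 →
  {1,5}  = ᶜ of {2,3,4}
  {2,3,5}  = {3} ∪ {2,5}
  {1,2,3,4}  = {1,3,4} ∪ {2,3,4}
  {1,2,4,5}  = ᶜ of {3}
  {2,3,4,5}  = {2,5} ∪ {2,3,4}
  (now 11)
Pass 2. New:
  {1}  = ᶜ of {2,3,4,5}
  {5}  = ᶜ of {1,2,3,4}
  {1,4}  = ᶜ of {2,3,5}
  {1,2,5}  = {2,5} ∪ {1,5}
  {1,3,5}  = {3} ∪ {1,5}
  {1,2,3,5}  = {2,3,5} ∪ {1,5}
  {1,3,4,5}  = {1,3,4} ∪ {1,5}
  (now 18)
Pass 3: 7 new —
  {2}  = ᶜ of {1,3,4,5}
  {4}  = ᶜ of {1,2,3,5}
  {1,3}  = {3} ∪ {1}
  {2,4}  = ᶜ of {1,3,5}
  {3,4}  = ᶜ of {1,2,5}
  {3,5}  = {3} ∪ {5}
  {1,4,5}  = {1,4} ∪ {1,5}
  (now 25)
Pass 4 (7 new):
  {1,2}  = {2} ∪ {1}
  {2,3}  = ᶜ of {1,4,5}
  {4,5}  = {5} ∪ {4}
  {1,2,3}  = {2} ∪ {1,3}
  {1,2,4}  = ᶜ of {3,5}
  {2,4,5}  = ᶜ of {1,3}
  {3,4,5}  = {3,4} ∪ {5}
  (now 32)
Pass 5: no new sets; the family is a σ-algebra.

σ(𝒞) = { {}, {1}, {2}, {3}, {4}, {5}, {1,2}, {1,3}, {1,4}, {1,5}, {2,3}, {2,4}, {2,5}, {3,4}, {3,5}, {4,5}, {1,2,3}, {1,2,4}, {1,2,5}, {1,3,4}, {1,3,5}, {1,4,5}, {2,3,4}, {2,3,5}, {2,4,5}, {3,4,5}, {1,2,3,4}, {1,2,3,5}, {1,2,4,5}, {1,3,4,5}, {2,3,4,5}, Ω }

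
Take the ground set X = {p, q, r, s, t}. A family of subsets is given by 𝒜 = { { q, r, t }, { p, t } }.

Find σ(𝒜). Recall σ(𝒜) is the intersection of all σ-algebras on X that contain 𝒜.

Initial family (4 sets): { {  }, { p, t }, { q, r, t }, X }.
Round 1 (3 new):
  { p, s }  = complement { q, r, t }
  { q, r, s }  = complement { p, t }
  { p, q, r, t }  = { p, t } ∪ { q, r, t }
Round 2: +4 →
  { s }  = complement { p, q, r, t }
  { p, s, t }  = { p, s } ∪ { p, t }
  { p, q, r, s }  = { q, r, s } ∪ { p, s }
  { q, r, s, t }  = { q, r, t } ∪ { q, r, s }
Round 3 (3 new):
  { p }  = complement { q, r, s, t }
  { t }  = complement { p, q, r, s }
  { q, r }  = complement { p, s, t }
Round 4: +2 →
  { s, t }  = { s } ∪ { t }
  { p, q, r }  = { q, r } ∪ { p }
Round 5: already closed under ᶜ and ∪.

σ(𝒜) = { {  }, { p }, { s }, { t }, { p, s }, { p, t }, { q, r }, { s, t }, { p, q, r }, { p, s, t }, { q, r, s }, { q, r, t }, { p, q, r, s }, { p, q, r, t }, { q, r, s, t }, X }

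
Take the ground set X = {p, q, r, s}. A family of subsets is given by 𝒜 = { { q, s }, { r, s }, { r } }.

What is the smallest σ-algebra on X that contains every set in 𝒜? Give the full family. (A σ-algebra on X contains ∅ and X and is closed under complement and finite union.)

Initial family (5 sets): { {  }, { r }, { q, s }, { r, s }, X }.
Round 1 adds 4:
  { p, q }  = { r, s }ᶜ
  { p, r }  = { q, s }ᶜ
  { p, q, s }  = { r }ᶜ
  { q, r, s }  = { r } ∪ { q, s }
  [9 total]
Round 2 adds 3:
  { p }  = { q, r, s }ᶜ
  { p, q, r }  = { p, q } ∪ { r }
  { p, r, s }  = { r, s } ∪ { p, r }
  [12 total]
Round 3 (2 new):
  { q }  = { p, r, s }ᶜ
  { s }  = { p, q, r }ᶜ
  [14 total]
Round 4 (2 new):
  { p, s }  = { s } ∪ { p }
  { q, r }  = { r } ∪ { q }
  [16 total]
Round 5: closed — nothing new.

Hence σ(𝒜) has 16 members: { {  }, { p }, { q }, { r }, { s }, { p, q }, { p, r }, { p, s }, { q, r }, { q, s }, { r, s }, { p, q, r }, { p, q, s }, { p, r, s }, { q, r, s }, X }.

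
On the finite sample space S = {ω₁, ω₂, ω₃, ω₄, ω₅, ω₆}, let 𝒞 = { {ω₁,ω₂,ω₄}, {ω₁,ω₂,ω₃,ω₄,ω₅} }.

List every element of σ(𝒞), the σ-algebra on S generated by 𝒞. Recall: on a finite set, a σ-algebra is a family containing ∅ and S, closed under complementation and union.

Seed the family with 𝒞 together with ∅ and S: { {}, {ω₁,ω₂,ω₄}, {ω₁,ω₂,ω₃,ω₄,ω₅}, S }.
Round 1: +2 →
  {ω₆}  = complement {ω₁,ω₂,ω₃,ω₄,ω₅}
  {ω₃,ω₅,ω₆}  = complement {ω₁,ω₂,ω₄}
  [6 total]
Round 2 adds 1:
  {ω₁,ω₂,ω₄,ω₆}  = {ω₁,ω₂,ω₄} ∪ {ω₆}
  [7 total]
Round 3. New:
  {ω₃,ω₅}  = complement {ω₁,ω₂,ω₄,ω₆}
  [8 total]
Round 4 adds nothing — fixpoint reached.

σ(𝒞) = { {}, {ω₆}, {ω₃,ω₅}, {ω₁,ω₂,ω₄}, {ω₃,ω₅,ω₆}, {ω₁,ω₂,ω₄,ω₆}, {ω₁,ω₂,ω₃,ω₄,ω₅}, S }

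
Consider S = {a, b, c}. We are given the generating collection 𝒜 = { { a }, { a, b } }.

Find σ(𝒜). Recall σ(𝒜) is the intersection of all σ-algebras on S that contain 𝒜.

Seed the family with 𝒜 together with ∅ and S: { ∅, { a }, { a, b }, S }.
Pass 1 adds 2:
  { c }  = { a, b }ᶜ
  { b, c }  = { a }ᶜ
  |family| = 6
Pass 2. New:
  { a, c }  = { c } ∪ { a }
  |family| = 7
Pass 3: +1 →
  { b }  = { a, c }ᶜ
  |family| = 8
Pass 4: already closed under ᶜ and ∪.

Therefore σ(𝒜) = { ∅, { a }, { b }, { c }, { a, b }, { a, c }, { b, c }, S } (|σ(𝒜)| = 8).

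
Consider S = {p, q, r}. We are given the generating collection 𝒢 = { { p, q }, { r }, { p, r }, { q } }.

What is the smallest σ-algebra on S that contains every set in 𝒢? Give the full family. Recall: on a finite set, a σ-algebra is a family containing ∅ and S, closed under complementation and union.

σ(𝒢) (8 sets): { {}, { p }, { q }, { r }, { p, q }, { p, r }, { q, r }, S }

Check:
Take S₀ = 𝒢 ∪ {∅, S} = { {}, { q }, { r }, { p, q }, { p, r }, S }.
Step 1 (1 new):
  { q, r }  = { r } ∪ { q }
  [7 total]
Step 2 adds 1:
  { p }  = complement { q, r }
  [8 total]
Step 3: already closed under ᶜ and ∪.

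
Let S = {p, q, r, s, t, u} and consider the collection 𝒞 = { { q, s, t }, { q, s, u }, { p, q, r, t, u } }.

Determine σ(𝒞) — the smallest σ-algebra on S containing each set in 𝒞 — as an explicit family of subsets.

σ(𝒞) (32 sets): { {}, { q }, { s }, { t }, { u }, { p, r }, { q, s }, { q, t }, { q, u }, { s, t }, { s, u }, { t, u }, { p, q, r }, { p, r, s }, { p, r, t }, { p, r, u }, { q, s, t }, { q, s, u }, { q, t, u }, { s, t, u }, { p, q, r, s }, { p, q, r, t }, { p, q, r, u }, { p, r, s, t }, { p, r, s, u }, { p, r, t, u }, { q, s, t, u }, { p, q, r, s, t }, { p, q, r, s, u }, { p, q, r, t, u }, { p, r, s, t, u }, S }

Check:
Initial family (5 sets): { {}, { q, s, t }, { q, s, u }, { p, q, r, t, u }, S }.
Round 1 (4 new):
  { s }  = ᶜ of { p, q, r, t, u }
  { p, r, t }  = ᶜ of { q, s, u }
  { p, r, u }  = ᶜ of { q, s, t }
  { q, s, t, u }  = { q, s, u } ∪ { q, s, t }
  — 9 sets.
Round 2. New:
  { p, r }  = ᶜ of { q, s, t, u }
  { p, r, s, t }  = { p, r, t } ∪ { s }
  { p, r, s, u }  = { p, r, u } ∪ { s }
  { p, r, t, u }  = { p, r, u } ∪ { p, r, t }
  { p, q, r, s, t }  = { p, r, t } ∪ { q, s, t }
  { p, q, r, s, u }  = { q, s, u } ∪ { p, r, u }
  — 15 sets.
Round 3 (7 new):
  { t }  = ᶜ of { p, q, r, s, u }
  { u }  = ᶜ of { p, q, r, s, t }
  { q, s }  = ᶜ of { p, r, t, u }
  { q, t }  = ᶜ of { p, r, s, u }
  { q, u }  = ᶜ of { p, r, s, t }
  { p, r, s }  = { p, r } ∪ { s }
  { p, r, s, t, u }  = { p, r, t, u } ∪ { p, r, s, t }
  — 22 sets.
Round 4 (8 new):
  { q }  = ᶜ of { p, r, s, t, u }
  { s, t }  = { t } ∪ { s }
  { s, u }  = { u } ∪ { s }
  { t, u }  = { u } ∪ { t }
  { q, t, u }  = ᶜ of { p, r, s }
  { p, q, r, s }  = { p, r, s } ∪ { q, s }
  { p, q, r, t }  = { q, t } ∪ { p, r, t }
  { p, q, r, u }  = { p, r, u } ∪ { q, u }
  — 30 sets.
Round 5. New:
  { p, q, r }  = { q } ∪ { p, r }
  { s, t, u }  = { t, u } ∪ { s, t }
  — 32 sets.
Round 6: stable.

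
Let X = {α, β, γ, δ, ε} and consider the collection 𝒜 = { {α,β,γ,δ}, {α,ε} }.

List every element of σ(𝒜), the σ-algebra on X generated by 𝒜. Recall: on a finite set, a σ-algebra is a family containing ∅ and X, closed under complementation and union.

σ(𝒜) (8 sets): { {}, {α}, {ε}, {α,ε}, {β,γ,δ}, {α,β,γ,δ}, {β,γ,δ,ε}, X }

Check:
Initial family (4 sets): { {}, {α,ε}, {α,β,γ,δ}, X }.
Round 1 (2 new):
  {ε}  = X∖{α,β,γ,δ}
  {β,γ,δ}  = X∖{α,ε}
  [6 total]
Round 2 (1 new):
  {β,γ,δ,ε}  = {β,γ,δ} ∪ {ε}
  [7 total]
Round 3: +1 →
  {α}  = X∖{β,γ,δ,ε}
  [8 total]
Round 4: stable.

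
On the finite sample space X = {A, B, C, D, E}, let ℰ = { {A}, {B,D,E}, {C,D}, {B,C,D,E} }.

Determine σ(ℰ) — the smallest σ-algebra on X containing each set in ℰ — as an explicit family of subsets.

Take S₀ = ℰ ∪ {∅, X} = { {}, {A}, {C,D}, {B,D,E}, {B,C,D,E}, X }.
Pass 1: 4 new —
  {A,C}  = ᶜ of {B,D,E}
  {A,B,E}  = ᶜ of {C,D}
  {A,C,D}  = {C,D} ∪ {A}
  {A,B,D,E}  = {B,D,E} ∪ {A}
Pass 2 (3 new):
  {C}  = ᶜ of {A,B,D,E}
  {B,E}  = ᶜ of {A,C,D}
  {A,B,C,E}  = {A,B,E} ∪ {A,C}
Pass 3: +2 →
  {D}  = ᶜ of {A,B,C,E}
  {B,C,E}  = {C} ∪ {B,E}
Pass 4 (1 new):
  {A,D}  = ᶜ of {B,C,E}
Pass 5: no new sets; the family is a σ-algebra.

|σ(ℰ)| = 16.  σ(ℰ) = { {}, {A}, {C}, {D}, {A,C}, {A,D}, {B,E}, {C,D}, {A,B,E}, {A,C,D}, {B,C,E}, {B,D,E}, {A,B,C,E}, {A,B,D,E}, {B,C,D,E}, X }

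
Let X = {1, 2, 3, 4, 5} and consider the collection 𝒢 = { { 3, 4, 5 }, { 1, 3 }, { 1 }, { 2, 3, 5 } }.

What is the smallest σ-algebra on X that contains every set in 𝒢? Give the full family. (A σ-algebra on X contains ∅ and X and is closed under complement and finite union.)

Start: 𝒢 ∪ {∅, X} = { {}, { 1 }, { 1, 3 }, { 2, 3, 5 }, { 3, 4, 5 }, X }.
Iteration 1: 6 new —
  { 1, 2 }  = complement { 3, 4, 5 }
  { 1, 4 }  = complement { 2, 3, 5 }
  { 2, 4, 5 }  = complement { 1, 3 }
  { 1, 2, 3, 5 }  = { 2, 3, 5 } ∪ { 1, 3 }
  { 1, 3, 4, 5 }  = { 3, 4, 5 } ∪ { 1, 3 }
  { 2, 3, 4, 5 }  = complement { 1 }
  |family| = 12
Iteration 2 adds 6:
  { 2 }  = complement { 1, 3, 4, 5 }
  { 4 }  = complement { 1, 2, 3, 5 }
  { 1, 2, 3 }  = { 1, 2 } ∪ { 1, 3 }
  { 1, 2, 4 }  = { 1, 2 } ∪ { 1, 4 }
  { 1, 3, 4 }  = { 1, 4 } ∪ { 1, 3 }
  { 1, 2, 4, 5 }  = { 1, 2 } ∪ { 2, 4, 5 }
  |family| = 18
Iteration 3. New:
  { 3 }  = complement { 1, 2, 4, 5 }
  { 2, 4 }  = { 4 } ∪ { 2 }
  { 2, 5 }  = complement { 1, 3, 4 }
  { 3, 5 }  = complement { 1, 2, 4 }
  { 4, 5 }  = complement { 1, 2, 3 }
  { 1, 2, 3, 4 }  = { 1, 3, 4 } ∪ { 1, 2 }
  |family| = 24
Iteration 4: 7 new —
  { 5 }  = complement { 1, 2, 3, 4 }
  { 2, 3 }  = { 2 } ∪ { 3 }
  { 3, 4 }  = { 3 } ∪ { 4 }
  { 1, 2, 5 }  = { 2, 5 } ∪ { 1, 2 }
  { 1, 3, 5 }  = complement { 2, 4 }
  { 1, 4, 5 }  = { 4, 5 } ∪ { 1, 4 }
  { 2, 3, 4 }  = { 3 } ∪ { 2, 4 }
  |family| = 31
Iteration 5. New:
  { 1, 5 }  = complement { 2, 3, 4 }
  |family| = 32
Iteration 6: already closed under ᶜ and ∪.

|σ(𝒢)| = 32.  σ(𝒢) = { {}, { 1 }, { 2 }, { 3 }, { 4 }, { 5 }, { 1, 2 }, { 1, 3 }, { 1, 4 }, { 1, 5 }, { 2, 3 }, { 2, 4 }, { 2, 5 }, { 3, 4 }, { 3, 5 }, { 4, 5 }, { 1, 2, 3 }, { 1, 2, 4 }, { 1, 2, 5 }, { 1, 3, 4 }, { 1, 3, 5 }, { 1, 4, 5 }, { 2, 3, 4 }, { 2, 3, 5 }, { 2, 4, 5 }, { 3, 4, 5 }, { 1, 2, 3, 4 }, { 1, 2, 3, 5 }, { 1, 2, 4, 5 }, { 1, 3, 4, 5 }, { 2, 3, 4, 5 }, X }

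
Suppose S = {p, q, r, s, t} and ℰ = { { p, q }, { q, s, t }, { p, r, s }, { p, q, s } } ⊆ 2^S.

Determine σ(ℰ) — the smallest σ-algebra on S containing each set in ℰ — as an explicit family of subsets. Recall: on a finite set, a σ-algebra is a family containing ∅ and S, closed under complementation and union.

Initial family (6 sets): { {  }, { p, q }, { p, q, s }, { p, r, s }, { q, s, t }, S }.
Step 1 adds 6:
  { p, r }  = complement { q, s, t }
  { q, t }  = complement { p, r, s }
  { r, t }  = complement { p, q, s }
  { r, s, t }  = complement { p, q }
  { p, q, r, s }  = { p, r, s } ∪ { p, q }
  { p, q, s, t }  = { p, q } ∪ { q, s, t }
Step 2 (9 new):
  { r }  = complement { p, q, s, t }
  { t }  = complement { p, q, r, s }
  { p, q, r }  = { p, q } ∪ { p, r }
  { p, q, t }  = { q, t } ∪ { p, q }
  { p, r, t }  = { p, r } ∪ { r, t }
  { q, r, t }  = { q, t } ∪ { r, t }
  { p, q, r, t }  = { q, t } ∪ { p, r }
  { p, r, s, t }  = { r, s, t } ∪ { p, r, s }
  { q, r, s, t }  = { q, t } ∪ { r, s, t }
Step 3: 7 new —
  { p }  = complement { q, r, s, t }
  { q }  = complement { p, r, s, t }
  { s }  = complement { p, q, r, t }
  { p, s }  = complement { q, r, t }
  { q, s }  = complement { p, r, t }
  { r, s }  = complement { p, q, t }
  { s, t }  = complement { p, q, r }
Step 4 adds 4:
  { p, t }  = { t } ∪ { p }
  { q, r }  = { q } ∪ { r }
  { p, s, t }  = { t } ∪ { p, s }
  { q, r, s }  = { r, s } ∪ { q }
Step 5: closed — nothing new.

Therefore σ(ℰ) = { {  }, { p }, { q }, { r }, { s }, { t }, { p, q }, { p, r }, { p, s }, { p, t }, { q, r }, { q, s }, { q, t }, { r, s }, { r, t }, { s, t }, { p, q, r }, { p, q, s }, { p, q, t }, { p, r, s }, { p, r, t }, { p, s, t }, { q, r, s }, { q, r, t }, { q, s, t }, { r, s, t }, { p, q, r, s }, { p, q, r, t }, { p, q, s, t }, { p, r, s, t }, { q, r, s, t }, S } (|σ(ℰ)| = 32).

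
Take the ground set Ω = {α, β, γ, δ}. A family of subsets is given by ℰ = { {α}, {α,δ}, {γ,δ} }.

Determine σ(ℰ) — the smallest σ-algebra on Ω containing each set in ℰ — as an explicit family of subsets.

Start: ℰ ∪ {∅, Ω} = { {}, {α}, {α,δ}, {γ,δ}, Ω }.
Round 1. New:
  {α,β}  = ᶜ of {γ,δ}
  {β,γ}  = ᶜ of {α,δ}
  {α,γ,δ}  = {γ,δ} ∪ {α,δ}
  {β,γ,δ}  = ᶜ of {α}
  — 9 sets.
Round 2. New:
  {β}  = ᶜ of {α,γ,δ}
  {α,β,γ}  = {α,β} ∪ {β,γ}
  {α,β,δ}  = {α,β} ∪ {α,δ}
  — 12 sets.
Round 3: 2 new —
  {γ}  = ᶜ of {α,β,δ}
  {δ}  = ᶜ of {α,β,γ}
  — 14 sets.
Round 4. New:
  {α,γ}  = {γ} ∪ {α}
  {β,δ}  = {δ} ∪ {β}
  — 16 sets.
Round 5: closed — nothing new.

|σ(ℰ)| = 16.  σ(ℰ) = { {}, {α}, {β}, {γ}, {δ}, {α,β}, {α,γ}, {α,δ}, {β,γ}, {β,δ}, {γ,δ}, {α,β,γ}, {α,β,δ}, {α,γ,δ}, {β,γ,δ}, Ω }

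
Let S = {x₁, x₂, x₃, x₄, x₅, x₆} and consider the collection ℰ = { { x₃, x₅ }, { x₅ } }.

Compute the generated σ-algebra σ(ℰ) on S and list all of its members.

Begin from { {  }, { x₅ }, { x₃, x₅ }, S } (that is, ℰ plus ∅ and S).
Iteration 1 (2 new):
  { x₁, x₂, x₄, x₆ }  = S∖{ x₃, x₅ }
  { x₁, x₂, x₃, x₄, x₆ }  = S∖{ x₅ }
  (now 6)
Iteration 2: +1 →
  { x₁, x₂, x₄, x₅, x₆ }  = { x₁, x₂, x₄, x₆ } ∪ { x₅ }
  (now 7)
Iteration 3 adds 1:
  { x₃ }  = S∖{ x₁, x₂, x₄, x₅, x₆ }
  (now 8)
Iteration 4 adds nothing — fixpoint reached.

σ(ℰ) = { {  }, { x₃ }, { x₅ }, { x₃, x₅ }, { x₁, x₂, x₄, x₆ }, { x₁, x₂, x₃, x₄, x₆ }, { x₁, x₂, x₄, x₅, x₆ }, S }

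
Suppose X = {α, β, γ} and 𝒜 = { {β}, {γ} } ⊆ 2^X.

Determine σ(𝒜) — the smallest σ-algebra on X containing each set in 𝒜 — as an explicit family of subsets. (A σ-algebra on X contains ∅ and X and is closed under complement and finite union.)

σ(𝒜) = { {}, {α}, {β}, {γ}, {α, β}, {α, γ}, {β, γ}, X }

Working:
Take S₀ = 𝒜 ∪ {∅, X} = { {}, {β}, {γ}, X }.
Pass 1 (3 new):
  {α, β}  = X∖{γ}
  {α, γ}  = X∖{β}
  {β, γ}  = {γ} ∪ {β}
Pass 2 (1 new):
  {α}  = X∖{β, γ}
Pass 3: closed — nothing new.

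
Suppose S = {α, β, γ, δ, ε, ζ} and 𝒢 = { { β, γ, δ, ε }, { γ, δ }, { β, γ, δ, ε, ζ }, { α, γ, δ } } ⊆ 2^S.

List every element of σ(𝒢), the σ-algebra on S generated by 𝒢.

Begin from { ∅, { γ, δ }, { α, γ, δ }, { β, γ, δ, ε }, { β, γ, δ, ε, ζ }, S } (that is, 𝒢 plus ∅ and S).
Pass 1. New:
  { α }  = S∖{ β, γ, δ, ε, ζ }
  { α, ζ }  = S∖{ β, γ, δ, ε }
  { β, ε, ζ }  = S∖{ α, γ, δ }
  { α, β, ε, ζ }  = S∖{ γ, δ }
  { α, β, γ, δ, ε }  = { α, γ, δ } ∪ { β, γ, δ, ε }
  (now 11)
Pass 2 adds 2:
  { ζ }  = S∖{ α, β, γ, δ, ε }
  { α, γ, δ, ζ }  = { γ, δ } ∪ { α, ζ }
  (now 13)
Pass 3. New:
  { β, ε }  = S∖{ α, γ, δ, ζ }
  { γ, δ, ζ }  = { γ, δ } ∪ { ζ }
  (now 15)
Pass 4. New:
  { α, β, ε }  = S∖{ γ, δ, ζ }
  (now 16)
Pass 5: stable.

Therefore σ(𝒢) = { ∅, { α }, { ζ }, { α, ζ }, { β, ε }, { γ, δ }, { α, β, ε }, { α, γ, δ }, { β, ε, ζ }, { γ, δ, ζ }, { α, β, ε, ζ }, { α, γ, δ, ζ }, { β, γ, δ, ε }, { α, β, γ, δ, ε }, { β, γ, δ, ε, ζ }, S } (|σ(𝒢)| = 16).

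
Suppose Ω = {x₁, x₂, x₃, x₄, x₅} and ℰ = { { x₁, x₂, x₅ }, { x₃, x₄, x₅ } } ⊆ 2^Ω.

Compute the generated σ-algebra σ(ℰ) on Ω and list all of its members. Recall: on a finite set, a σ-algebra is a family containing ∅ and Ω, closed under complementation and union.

Seed the family with ℰ together with ∅ and Ω: { {}, { x₁, x₂, x₅ }, { x₃, x₄, x₅ }, Ω }.
Pass 1 adds 2:
  { x₁, x₂ }  = complement { x₃, x₄, x₅ }
  { x₃, x₄ }  = complement { x₁, x₂, x₅ }
  [6 total]
Pass 2: +1 →
  { x₁, x₂, x₃, x₄ }  = { x₃, x₄ } ∪ { x₁, x₂ }
  [7 total]
Pass 3: 1 new —
  { x₅ }  = complement { x₁, x₂, x₃, x₄ }
  [8 total]
Pass 4: closed — nothing new.

Hence σ(ℰ) has 8 members: { {}, { x₅ }, { x₁, x₂ }, { x₃, x₄ }, { x₁, x₂, x₅ }, { x₃, x₄, x₅ }, { x₁, x₂, x₃, x₄ }, Ω }.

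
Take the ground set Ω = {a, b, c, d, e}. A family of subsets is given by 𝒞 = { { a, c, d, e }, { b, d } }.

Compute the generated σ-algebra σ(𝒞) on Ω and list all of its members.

σ(𝒞) (8 sets): { ∅, { b }, { d }, { b, d }, { a, c, e }, { a, b, c, e }, { a, c, d, e }, Ω }

Trace:
Seed the family with 𝒞 together with ∅ and Ω: { ∅, { b, d }, { a, c, d, e }, Ω }.
Pass 1 (2 new):
  { b }  = { a, c, d, e }ᶜ
  { a, c, e }  = { b, d }ᶜ
Pass 2: 1 new —
  { a, b, c, e }  = { a, c, e } ∪ { b }
Pass 3. New:
  { d }  = { a, b, c, e }ᶜ
Pass 4 adds nothing — fixpoint reached.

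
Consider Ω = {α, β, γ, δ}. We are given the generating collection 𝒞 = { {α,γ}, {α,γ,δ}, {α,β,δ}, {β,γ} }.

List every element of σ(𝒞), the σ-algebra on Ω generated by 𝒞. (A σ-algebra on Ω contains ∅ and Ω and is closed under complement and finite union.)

Initial family (6 sets): { {}, {α,γ}, {β,γ}, {α,β,δ}, {α,γ,δ}, Ω }.
Round 1. New:
  {β}  = {α,γ,δ}ᶜ
  {γ}  = {α,β,δ}ᶜ
  {α,δ}  = {β,γ}ᶜ
  {β,δ}  = {α,γ}ᶜ
  {α,β,γ}  = {β,γ} ∪ {α,γ}
Round 2 (2 new):
  {δ}  = {α,β,γ}ᶜ
  {β,γ,δ}  = {γ} ∪ {β,δ}
Round 3. New:
  {α}  = {β,γ,δ}ᶜ
  {γ,δ}  = {γ} ∪ {δ}
Round 4: 1 new —
  {α,β}  = {γ,δ}ᶜ
Round 5 adds nothing — fixpoint reached.

Therefore σ(𝒞) = { {}, {α}, {β}, {γ}, {δ}, {α,β}, {α,γ}, {α,δ}, {β,γ}, {β,δ}, {γ,δ}, {α,β,γ}, {α,β,δ}, {α,γ,δ}, {β,γ,δ}, Ω } (|σ(𝒞)| = 16).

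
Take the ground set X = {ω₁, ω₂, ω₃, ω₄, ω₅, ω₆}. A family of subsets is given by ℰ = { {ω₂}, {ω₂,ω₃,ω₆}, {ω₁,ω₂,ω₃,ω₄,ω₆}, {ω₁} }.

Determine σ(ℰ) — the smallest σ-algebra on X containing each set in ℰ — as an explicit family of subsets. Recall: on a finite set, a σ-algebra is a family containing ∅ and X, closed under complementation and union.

σ(ℰ) (32 sets): { ∅, {ω₁}, {ω₂}, {ω₄}, {ω₅}, {ω₁,ω₂}, {ω₁,ω₄}, {ω₁,ω₅}, {ω₂,ω₄}, {ω₂,ω₅}, {ω₃,ω₆}, {ω₄,ω₅}, {ω₁,ω₂,ω₄}, {ω₁,ω₂,ω₅}, {ω₁,ω₃,ω₆}, {ω₁,ω₄,ω₅}, {ω₂,ω₃,ω₆}, {ω₂,ω₄,ω₅}, {ω₃,ω₄,ω₆}, {ω₃,ω₅,ω₆}, {ω₁,ω₂,ω₃,ω₆}, {ω₁,ω₂,ω₄,ω₅}, {ω₁,ω₃,ω₄,ω₆}, {ω₁,ω₃,ω₅,ω₆}, {ω₂,ω₃,ω₄,ω₆}, {ω₂,ω₃,ω₅,ω₆}, {ω₃,ω₄,ω₅,ω₆}, {ω₁,ω₂,ω₃,ω₄,ω₆}, {ω₁,ω₂,ω₃,ω₅,ω₆}, {ω₁,ω₃,ω₄,ω₅,ω₆}, {ω₂,ω₃,ω₄,ω₅,ω₆}, X }

Working:
Take S₀ = ℰ ∪ {∅, X} = { ∅, {ω₁}, {ω₂}, {ω₂,ω₃,ω₆}, {ω₁,ω₂,ω₃,ω₄,ω₆}, X }.
Pass 1: 6 new —
  {ω₅}  = {ω₁,ω₂,ω₃,ω₄,ω₆}ᶜ
  {ω₁,ω₂}  = {ω₂} ∪ {ω₁}
  {ω₁,ω₄,ω₅}  = {ω₂,ω₃,ω₆}ᶜ
  {ω₁,ω₂,ω₃,ω₆}  = {ω₂,ω₃,ω₆} ∪ {ω₁}
  {ω₁,ω₃,ω₄,ω₅,ω₆}  = {ω₂}ᶜ
  {ω₂,ω₃,ω₄,ω₅,ω₆}  = {ω₁}ᶜ
Pass 2: 8 new —
  {ω₁,ω₅}  = {ω₅} ∪ {ω₁}
  {ω₂,ω₅}  = {ω₂} ∪ {ω₅}
  {ω₄,ω₅}  = {ω₁,ω₂,ω₃,ω₆}ᶜ
  {ω₁,ω₂,ω₅}  = {ω₁,ω₂} ∪ {ω₅}
  {ω₁,ω₂,ω₄,ω₅}  = {ω₁,ω₄,ω₅} ∪ {ω₁,ω₂}
  {ω₂,ω₃,ω₅,ω₆}  = {ω₂,ω₃,ω₆} ∪ {ω₅}
  {ω₃,ω₄,ω₅,ω₆}  = {ω₁,ω₂}ᶜ
  {ω₁,ω₂,ω₃,ω₅,ω₆}  = {ω₁,ω₂,ω₃,ω₆} ∪ {ω₅}
Pass 3 (7 new):
  {ω₄}  = {ω₁,ω₂,ω₃,ω₅,ω₆}ᶜ
  {ω₁,ω₄}  = {ω₂,ω₃,ω₅,ω₆}ᶜ
  {ω₃,ω₆}  = {ω₁,ω₂,ω₄,ω₅}ᶜ
  {ω₂,ω₄,ω₅}  = {ω₂,ω₅} ∪ {ω₄,ω₅}
  {ω₃,ω₄,ω₆}  = {ω₁,ω₂,ω₅}ᶜ
  {ω₁,ω₃,ω₄,ω₆}  = {ω₂,ω₅}ᶜ
  {ω₂,ω₃,ω₄,ω₆}  = {ω₁,ω₅}ᶜ
Pass 4 adds 5:
  {ω₂,ω₄}  = {ω₂} ∪ {ω₄}
  {ω₁,ω₂,ω₄}  = {ω₁,ω₂} ∪ {ω₁,ω₄}
  {ω₁,ω₃,ω₆}  = {ω₂,ω₄,ω₅}ᶜ
  {ω₃,ω₅,ω₆}  = {ω₅} ∪ {ω₃,ω₆}
  {ω₁,ω₃,ω₅,ω₆}  = {ω₁,ω₅} ∪ {ω₃,ω₆}
Pass 5: no new sets; the family is a σ-algebra.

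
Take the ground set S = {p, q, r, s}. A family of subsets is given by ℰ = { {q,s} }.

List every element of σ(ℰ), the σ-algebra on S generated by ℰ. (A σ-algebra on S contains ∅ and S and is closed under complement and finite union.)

Start: ℰ ∪ {∅, S} = { {}, {q,s}, S }.
Iteration 1 adds 1:
  {p,r}  = {q,s}ᶜ
  [4 total]
Iteration 2: no new sets; the family is a σ-algebra.

Therefore σ(ℰ) = { {}, {p,r}, {q,s}, S } (|σ(ℰ)| = 4).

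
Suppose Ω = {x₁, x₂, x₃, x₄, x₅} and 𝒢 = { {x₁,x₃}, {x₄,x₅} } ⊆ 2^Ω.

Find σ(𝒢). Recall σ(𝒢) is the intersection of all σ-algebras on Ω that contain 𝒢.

Begin from { ∅, {x₁,x₃}, {x₄,x₅}, Ω } (that is, 𝒢 plus ∅ and Ω).
Pass 1 adds 3:
  {x₁,x₂,x₃}  = {x₄,x₅}ᶜ
  {x₂,x₄,x₅}  = {x₁,x₃}ᶜ
  {x₁,x₃,x₄,x₅}  = {x₁,x₃} ∪ {x₄,x₅}
  — 7 sets.
Pass 2 (1 new):
  {x₂}  = {x₁,x₃,x₄,x₅}ᶜ
  — 8 sets.
Pass 3: no new sets; the family is a σ-algebra.

|σ(𝒢)| = 8.  σ(𝒢) = { ∅, {x₂}, {x₁,x₃}, {x₄,x₅}, {x₁,x₂,x₃}, {x₂,x₄,x₅}, {x₁,x₃,x₄,x₅}, Ω }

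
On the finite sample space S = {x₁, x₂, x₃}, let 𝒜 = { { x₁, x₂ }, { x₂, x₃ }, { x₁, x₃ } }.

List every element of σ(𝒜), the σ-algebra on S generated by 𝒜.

Start: 𝒜 ∪ {∅, S} = { {  }, { x₁, x₂ }, { x₁, x₃ }, { x₂, x₃ }, S }.
Iteration 1: +3 →
  { x₁ }  = S∖{ x₂, x₃ }
  { x₂ }  = S∖{ x₁, x₃ }
  { x₃ }  = S∖{ x₁, x₂ }
  (now 8)
Iteration 2 adds nothing — fixpoint reached.

Therefore σ(𝒜) = { {  }, { x₁ }, { x₂ }, { x₃ }, { x₁, x₂ }, { x₁, x₃ }, { x₂, x₃ }, S } (|σ(𝒜)| = 8).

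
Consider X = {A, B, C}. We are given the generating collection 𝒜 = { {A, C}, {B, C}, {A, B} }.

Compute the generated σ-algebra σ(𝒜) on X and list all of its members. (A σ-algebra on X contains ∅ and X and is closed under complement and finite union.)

Take S₀ = 𝒜 ∪ {∅, X} = { ∅, {A, B}, {A, C}, {B, C}, X }.
Round 1: +3 →
  {A}  = complement {B, C}
  {B}  = complement {A, C}
  {C}  = complement {A, B}
  — 8 sets.
Round 2: closed — nothing new.

σ(𝒜) = { ∅, {A}, {B}, {C}, {A, B}, {A, C}, {B, C}, X }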